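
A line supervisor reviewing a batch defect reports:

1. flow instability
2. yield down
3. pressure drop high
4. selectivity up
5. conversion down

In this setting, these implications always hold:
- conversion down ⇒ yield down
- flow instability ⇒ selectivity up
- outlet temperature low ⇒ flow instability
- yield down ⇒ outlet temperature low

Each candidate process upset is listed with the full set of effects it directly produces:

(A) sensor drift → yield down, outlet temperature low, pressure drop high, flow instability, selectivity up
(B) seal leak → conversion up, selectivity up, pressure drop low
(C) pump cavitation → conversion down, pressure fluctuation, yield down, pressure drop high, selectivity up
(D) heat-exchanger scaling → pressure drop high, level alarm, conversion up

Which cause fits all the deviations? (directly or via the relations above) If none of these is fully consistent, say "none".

Per-candidate check:
(A) sensor drift — flow instability match; yield down match; pressure drop high match; selectivity up match; conversion down miss
(B) seal leak — flow instability miss; yield down miss; pressure drop high miss; selectivity up match; conversion down miss
(C) pump cavitation — flow instability match (via yield down → outlet temperature low → flow instability); yield down match; pressure drop high match; selectivity up match; conversion down match
(D) heat-exchanger scaling — fails on flow instability, yield down, selectivity up, conversion down (predicts conversion up, not conversion down)
(C) alone accounts for all the evidence.

C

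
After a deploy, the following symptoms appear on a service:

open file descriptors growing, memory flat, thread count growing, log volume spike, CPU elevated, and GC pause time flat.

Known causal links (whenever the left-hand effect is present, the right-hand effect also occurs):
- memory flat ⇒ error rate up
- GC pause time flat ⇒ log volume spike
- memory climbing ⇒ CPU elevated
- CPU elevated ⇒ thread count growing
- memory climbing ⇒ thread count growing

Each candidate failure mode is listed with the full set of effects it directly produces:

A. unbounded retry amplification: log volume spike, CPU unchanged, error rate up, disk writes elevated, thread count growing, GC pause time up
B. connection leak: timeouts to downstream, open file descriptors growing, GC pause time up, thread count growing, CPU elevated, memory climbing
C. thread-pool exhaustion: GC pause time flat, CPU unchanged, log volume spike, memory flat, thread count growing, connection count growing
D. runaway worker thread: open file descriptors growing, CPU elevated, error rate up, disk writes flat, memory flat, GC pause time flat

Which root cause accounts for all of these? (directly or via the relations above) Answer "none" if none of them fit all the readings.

D

For each candidate, compare predicted effects to what was observed:
(A) unbounded retry amplification — open file descriptors growing ✗; memory flat ✗; thread count growing ✓; log volume spike ✓; CPU elevated ✗; GC pause time flat ✗
(B) connection leak — open file descriptors growing ✓; memory flat ✗; thread count growing ✓; log volume spike ✗; CPU elevated ✓; GC pause time flat ✗
(C) thread-pool exhaustion — open file descriptors growing ✗; memory flat ✓; thread count growing ✓; log volume spike ✓; CPU elevated ✗; GC pause time flat ✓
(D) runaway worker thread — accounts for every observation (thread count growing through CPU elevated → thread count growing)
(D) is the only candidate with no mismatches.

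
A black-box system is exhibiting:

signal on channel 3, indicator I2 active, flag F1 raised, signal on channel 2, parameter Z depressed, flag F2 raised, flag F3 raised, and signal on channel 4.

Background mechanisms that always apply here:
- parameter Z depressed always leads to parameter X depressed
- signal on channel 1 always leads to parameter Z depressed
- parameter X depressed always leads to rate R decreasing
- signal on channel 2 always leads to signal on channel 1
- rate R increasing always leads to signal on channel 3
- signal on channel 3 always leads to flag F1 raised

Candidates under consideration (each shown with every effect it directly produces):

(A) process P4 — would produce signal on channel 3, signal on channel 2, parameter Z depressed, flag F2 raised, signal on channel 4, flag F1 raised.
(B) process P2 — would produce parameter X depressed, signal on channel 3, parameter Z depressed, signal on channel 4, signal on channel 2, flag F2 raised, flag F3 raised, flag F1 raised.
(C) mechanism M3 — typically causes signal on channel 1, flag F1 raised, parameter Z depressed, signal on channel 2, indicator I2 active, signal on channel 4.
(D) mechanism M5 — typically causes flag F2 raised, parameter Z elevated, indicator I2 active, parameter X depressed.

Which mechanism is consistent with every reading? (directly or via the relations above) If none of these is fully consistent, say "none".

Per-candidate check:
(A) process P4 — signal on channel 3 yes; indicator I2 active NO; flag F1 raised yes; signal on channel 2 yes; parameter Z depressed yes; flag F2 raised yes; flag F3 raised NO; signal on channel 4 yes
(B) process P2 — signal on channel 3 yes; indicator I2 active NO; flag F1 raised yes; signal on channel 2 yes; parameter Z depressed yes; flag F2 raised yes; flag F3 raised yes; signal on channel 4 yes
(C) mechanism M3 — does not account for signal on channel 3, flag F2 raised, flag F3 raised
(D) mechanism M5 — fails on signal on channel 3, flag F1 raised, signal on channel 2, parameter Z depressed, flag F3 raised, signal on channel 4 (predicts parameter Z elevated, not parameter Z depressed)
No candidate is consistent with all observations.

none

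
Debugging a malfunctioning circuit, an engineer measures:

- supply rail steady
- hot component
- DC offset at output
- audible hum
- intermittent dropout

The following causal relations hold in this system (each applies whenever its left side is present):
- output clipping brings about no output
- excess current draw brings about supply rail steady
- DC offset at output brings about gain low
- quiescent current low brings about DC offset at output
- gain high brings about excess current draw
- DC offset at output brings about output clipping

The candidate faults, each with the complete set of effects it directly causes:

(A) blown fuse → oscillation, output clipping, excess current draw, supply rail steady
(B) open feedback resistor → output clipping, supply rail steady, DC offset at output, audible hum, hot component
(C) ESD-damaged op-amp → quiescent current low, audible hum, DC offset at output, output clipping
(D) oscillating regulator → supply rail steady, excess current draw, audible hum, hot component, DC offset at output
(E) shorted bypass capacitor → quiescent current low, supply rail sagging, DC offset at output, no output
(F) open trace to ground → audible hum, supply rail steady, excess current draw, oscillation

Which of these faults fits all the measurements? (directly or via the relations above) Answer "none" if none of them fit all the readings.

none

For each candidate, compare predicted effects to what was observed:
(A) blown fuse — supply rail steady +; hot component -; DC offset at output -; audible hum -; intermittent dropout -
(B) open feedback resistor — supply rail steady +; hot component +; DC offset at output +; audible hum +; intermittent dropout -
(C) ESD-damaged op-amp — does not account for supply rail steady, hot component, intermittent dropout
(D) oscillating regulator — does not account for intermittent dropout
(E) shorted bypass capacitor — supply rail steady -; hot component -; DC offset at output +; audible hum -; intermittent dropout -
(F) open trace to ground — supply rail steady +; hot component -; DC offset at output -; audible hum +; intermittent dropout -
None of the listed candidates fits everything.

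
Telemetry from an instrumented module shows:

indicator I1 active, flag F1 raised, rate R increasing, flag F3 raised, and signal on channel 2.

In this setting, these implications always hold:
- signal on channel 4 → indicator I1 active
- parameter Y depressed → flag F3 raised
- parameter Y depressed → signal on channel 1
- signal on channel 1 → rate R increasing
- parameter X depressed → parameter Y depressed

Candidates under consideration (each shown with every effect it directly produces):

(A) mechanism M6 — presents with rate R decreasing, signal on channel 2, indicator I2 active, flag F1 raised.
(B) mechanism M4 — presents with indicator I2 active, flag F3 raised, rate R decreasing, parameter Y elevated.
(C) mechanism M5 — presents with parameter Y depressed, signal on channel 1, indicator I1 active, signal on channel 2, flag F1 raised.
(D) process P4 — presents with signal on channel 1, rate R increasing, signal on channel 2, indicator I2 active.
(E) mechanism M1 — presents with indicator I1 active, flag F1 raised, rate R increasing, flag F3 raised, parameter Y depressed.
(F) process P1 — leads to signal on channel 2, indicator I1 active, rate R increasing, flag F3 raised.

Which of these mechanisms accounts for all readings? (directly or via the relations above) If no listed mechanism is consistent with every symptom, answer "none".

C

Per-candidate check:
(A) mechanism M6 — indicator I1 active ✗; flag F1 raised ✓; rate R increasing ✗; flag F3 raised ✗; signal on channel 2 ✓
(B) mechanism M4 — fails on indicator I1 active, flag F1 raised, rate R increasing, signal on channel 2 (predicts rate R decreasing, not rate R increasing)
(C) mechanism M5 — indicator I1 active ✓; flag F1 raised ✓; rate R increasing ✓ (through signal on channel 1 → rate R increasing); flag F3 raised ✓ (through parameter Y depressed → flag F3 raised); signal on channel 2 ✓
(D) process P4 — does not account for indicator I1 active, flag F1 raised, flag F3 raised
(E) mechanism M1 — does not account for signal on channel 2
(F) process P1 — indicator I1 active ✓; flag F1 raised ✗; rate R increasing ✓; flag F3 raised ✓; signal on channel 2 ✓
Only (C) is consistent with every observation.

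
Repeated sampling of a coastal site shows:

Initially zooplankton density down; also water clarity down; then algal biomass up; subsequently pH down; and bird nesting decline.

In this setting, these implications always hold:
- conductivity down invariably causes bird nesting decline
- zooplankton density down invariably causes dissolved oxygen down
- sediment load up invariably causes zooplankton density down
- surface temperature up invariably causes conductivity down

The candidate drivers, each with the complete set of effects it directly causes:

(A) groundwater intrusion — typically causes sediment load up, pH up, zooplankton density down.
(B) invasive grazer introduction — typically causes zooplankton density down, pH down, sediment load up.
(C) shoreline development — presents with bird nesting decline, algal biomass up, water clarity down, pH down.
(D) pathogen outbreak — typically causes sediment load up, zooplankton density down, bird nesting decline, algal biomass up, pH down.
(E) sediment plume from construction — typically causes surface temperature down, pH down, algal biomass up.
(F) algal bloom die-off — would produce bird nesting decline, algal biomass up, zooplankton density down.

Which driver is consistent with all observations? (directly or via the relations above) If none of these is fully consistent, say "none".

Testing each hypothesis:
(A) groundwater intrusion — zooplankton density down +; water clarity down -; algal biomass up -; pH down -; bird nesting decline -
(B) invasive grazer introduction — zooplankton density down +; water clarity down -; algal biomass up -; pH down +; bird nesting decline -
(C) shoreline development — zooplankton density down -; water clarity down +; algal biomass up +; pH down +; bird nesting decline +
(D) pathogen outbreak — zooplankton density down +; water clarity down -; algal biomass up +; pH down +; bird nesting decline +
(E) sediment plume from construction — does not account for zooplankton density down, water clarity down, bird nesting decline
(F) algal bloom die-off — zooplankton density down +; water clarity down -; algal biomass up +; pH down -; bird nesting decline +
None of the listed candidates fits everything.

none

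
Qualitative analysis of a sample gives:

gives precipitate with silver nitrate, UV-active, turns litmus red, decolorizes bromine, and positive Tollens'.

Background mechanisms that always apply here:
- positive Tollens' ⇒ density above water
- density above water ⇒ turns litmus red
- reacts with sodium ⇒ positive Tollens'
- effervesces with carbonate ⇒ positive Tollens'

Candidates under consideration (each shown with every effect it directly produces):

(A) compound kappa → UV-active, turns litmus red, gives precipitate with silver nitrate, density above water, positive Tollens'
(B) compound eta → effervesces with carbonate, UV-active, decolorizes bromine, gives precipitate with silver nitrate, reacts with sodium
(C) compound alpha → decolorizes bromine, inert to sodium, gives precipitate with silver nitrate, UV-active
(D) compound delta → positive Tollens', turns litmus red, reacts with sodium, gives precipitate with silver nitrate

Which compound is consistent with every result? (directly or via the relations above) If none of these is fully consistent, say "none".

B

Per-candidate check:
(A) compound kappa — gives precipitate with silver nitrate yes; UV-active yes; turns litmus red yes; decolorizes bromine NO; positive Tollens' yes
(B) compound eta — gives precipitate with silver nitrate yes; UV-active yes; turns litmus red yes (by effervesces with carbonate → positive Tollens' → density above water → turns litmus red); decolorizes bromine yes; positive Tollens' yes (by effervesces with carbonate → positive Tollens')
(C) compound alpha — gives precipitate with silver nitrate yes; UV-active yes; turns litmus red NO; decolorizes bromine yes; positive Tollens' NO
(D) compound delta — does not account for UV-active, decolorizes bromine
(B) alone accounts for all the evidence.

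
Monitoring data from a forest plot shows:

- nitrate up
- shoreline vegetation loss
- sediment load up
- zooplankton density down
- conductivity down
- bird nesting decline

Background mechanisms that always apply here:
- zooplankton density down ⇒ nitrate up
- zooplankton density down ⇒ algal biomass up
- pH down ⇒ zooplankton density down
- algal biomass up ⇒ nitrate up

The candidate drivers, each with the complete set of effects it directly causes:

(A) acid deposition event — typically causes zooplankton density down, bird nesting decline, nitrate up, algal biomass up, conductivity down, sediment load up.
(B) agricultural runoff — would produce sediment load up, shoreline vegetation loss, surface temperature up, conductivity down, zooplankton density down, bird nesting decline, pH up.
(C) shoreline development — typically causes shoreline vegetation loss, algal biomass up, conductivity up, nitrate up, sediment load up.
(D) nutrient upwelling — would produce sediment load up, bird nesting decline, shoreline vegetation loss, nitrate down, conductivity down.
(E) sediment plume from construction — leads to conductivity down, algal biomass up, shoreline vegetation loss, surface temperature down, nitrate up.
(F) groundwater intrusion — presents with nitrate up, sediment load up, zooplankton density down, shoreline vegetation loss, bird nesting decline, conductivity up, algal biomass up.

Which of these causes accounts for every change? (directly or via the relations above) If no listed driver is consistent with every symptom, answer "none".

Checking each candidate against the observations:
(A) acid deposition event — does not account for shoreline vegetation loss
(B) agricultural runoff — nitrate up match (by zooplankton density down → nitrate up); shoreline vegetation loss match; sediment load up match; zooplankton density down match; conductivity down match; bird nesting decline match
(C) shoreline development — fails on zooplankton density down, conductivity down, bird nesting decline (predicts conductivity up, not conductivity down)
(D) nutrient upwelling — fails on nitrate up, zooplankton density down (predicts nitrate down, not nitrate up)
(E) sediment plume from construction — nitrate up match; shoreline vegetation loss match; sediment load up miss; zooplankton density down miss; conductivity down match; bird nesting decline miss
(F) groundwater intrusion — fails on conductivity down (predicts conductivity up, not conductivity down)
(B) alone accounts for all the evidence.

B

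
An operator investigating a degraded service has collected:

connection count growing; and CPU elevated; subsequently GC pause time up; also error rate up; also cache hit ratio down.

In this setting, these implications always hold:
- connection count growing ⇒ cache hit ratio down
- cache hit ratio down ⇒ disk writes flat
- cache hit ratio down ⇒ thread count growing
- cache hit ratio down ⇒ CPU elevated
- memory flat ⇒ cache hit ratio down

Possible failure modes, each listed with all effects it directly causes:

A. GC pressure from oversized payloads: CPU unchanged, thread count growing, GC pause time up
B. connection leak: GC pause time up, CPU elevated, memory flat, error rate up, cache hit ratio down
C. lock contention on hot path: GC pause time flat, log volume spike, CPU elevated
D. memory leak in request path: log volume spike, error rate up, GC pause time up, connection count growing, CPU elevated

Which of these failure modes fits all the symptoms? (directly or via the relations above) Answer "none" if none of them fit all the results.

D

For each candidate, compare predicted effects to what was observed:
(A) GC pressure from oversized payloads — connection count growing ✗; CPU elevated ✗; GC pause time up ✓; error rate up ✗; cache hit ratio down ✗
(B) connection leak — connection count growing ✗; CPU elevated ✓; GC pause time up ✓; error rate up ✓; cache hit ratio down ✓
(C) lock contention on hot path — fails on connection count growing, GC pause time up, error rate up, cache hit ratio down (predicts GC pause time flat, not GC pause time up)
(D) memory leak in request path — accounts for every observation (cache hit ratio down by connection count growing → cache hit ratio down)
(D) alone accounts for all the evidence.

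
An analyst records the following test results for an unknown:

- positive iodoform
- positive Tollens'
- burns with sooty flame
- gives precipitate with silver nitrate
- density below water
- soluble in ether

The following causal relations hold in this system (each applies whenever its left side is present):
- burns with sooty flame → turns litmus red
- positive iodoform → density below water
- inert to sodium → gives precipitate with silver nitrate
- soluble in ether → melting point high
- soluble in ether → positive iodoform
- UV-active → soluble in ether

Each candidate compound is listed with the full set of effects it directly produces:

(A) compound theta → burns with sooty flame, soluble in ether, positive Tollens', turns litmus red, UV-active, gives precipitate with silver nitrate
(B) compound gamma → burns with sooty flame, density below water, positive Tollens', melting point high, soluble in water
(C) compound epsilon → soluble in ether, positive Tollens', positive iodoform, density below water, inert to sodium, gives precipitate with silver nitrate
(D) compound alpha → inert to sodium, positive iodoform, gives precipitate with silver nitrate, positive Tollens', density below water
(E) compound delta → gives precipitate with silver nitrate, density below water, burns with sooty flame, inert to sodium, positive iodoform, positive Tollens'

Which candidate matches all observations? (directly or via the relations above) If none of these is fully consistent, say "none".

A

Testing each hypothesis:
(A) compound theta — accounts for every observation (positive iodoform by soluble in ether → positive iodoform)
(B) compound gamma — does not account for positive iodoform, gives precipitate with silver nitrate, soluble in ether
(C) compound epsilon — does not account for burns with sooty flame
(D) compound alpha — positive iodoform +; positive Tollens' +; burns with sooty flame -; gives precipitate with silver nitrate +; density below water +; soluble in ether -
(E) compound delta — does not account for soluble in ether
(A) is the only candidate with no mismatches.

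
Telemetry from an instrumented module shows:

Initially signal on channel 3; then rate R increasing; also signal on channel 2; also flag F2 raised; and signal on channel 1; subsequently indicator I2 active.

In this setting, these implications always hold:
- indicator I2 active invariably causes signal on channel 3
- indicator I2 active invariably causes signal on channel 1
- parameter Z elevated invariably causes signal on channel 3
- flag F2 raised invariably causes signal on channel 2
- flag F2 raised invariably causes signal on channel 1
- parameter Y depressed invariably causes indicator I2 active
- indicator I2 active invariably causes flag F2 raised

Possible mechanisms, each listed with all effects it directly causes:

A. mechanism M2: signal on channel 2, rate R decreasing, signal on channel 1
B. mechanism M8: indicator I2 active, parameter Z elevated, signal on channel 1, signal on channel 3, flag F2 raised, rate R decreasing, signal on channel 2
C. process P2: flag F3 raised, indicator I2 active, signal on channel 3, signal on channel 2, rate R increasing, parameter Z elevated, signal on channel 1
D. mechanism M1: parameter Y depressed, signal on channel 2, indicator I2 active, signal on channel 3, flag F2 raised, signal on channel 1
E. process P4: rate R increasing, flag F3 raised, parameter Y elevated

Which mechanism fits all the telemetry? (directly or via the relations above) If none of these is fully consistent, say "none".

C

For each candidate, compare predicted effects to what was observed:
(A) mechanism M2 — signal on channel 3 ✗; rate R increasing ✗; signal on channel 2 ✓; flag F2 raised ✗; signal on channel 1 ✓; indicator I2 active ✗
(B) mechanism M8 — fails on rate R increasing (predicts rate R decreasing, not rate R increasing)
(C) process P2 — accounts for every observation (flag F2 raised via indicator I2 active → flag F2 raised)
(D) mechanism M1 — does not account for rate R increasing
(E) process P4 — does not account for signal on channel 3, signal on channel 2, flag F2 raised, signal on channel 1, indicator I2 active
(C) is the only candidate with no mismatches.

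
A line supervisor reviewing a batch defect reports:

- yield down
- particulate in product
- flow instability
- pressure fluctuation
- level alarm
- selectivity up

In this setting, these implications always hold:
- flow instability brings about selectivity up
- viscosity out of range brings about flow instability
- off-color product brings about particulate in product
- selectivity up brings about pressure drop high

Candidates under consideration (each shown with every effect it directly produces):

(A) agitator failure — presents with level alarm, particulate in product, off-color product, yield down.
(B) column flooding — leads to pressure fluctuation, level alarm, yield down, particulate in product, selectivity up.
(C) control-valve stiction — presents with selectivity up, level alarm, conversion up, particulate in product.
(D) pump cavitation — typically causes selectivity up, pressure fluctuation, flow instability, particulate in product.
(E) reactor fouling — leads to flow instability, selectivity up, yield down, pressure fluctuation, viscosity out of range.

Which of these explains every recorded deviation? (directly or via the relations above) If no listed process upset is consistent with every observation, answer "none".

none

Testing each hypothesis:
(A) agitator failure — does not account for flow instability, pressure fluctuation, selectivity up
(B) column flooding — yield down match; particulate in product match; flow instability miss; pressure fluctuation match; level alarm match; selectivity up match
(C) control-valve stiction — yield down miss; particulate in product match; flow instability miss; pressure fluctuation miss; level alarm match; selectivity up match
(D) pump cavitation — yield down miss; particulate in product match; flow instability match; pressure fluctuation match; level alarm miss; selectivity up match
(E) reactor fouling — yield down match; particulate in product miss; flow instability match; pressure fluctuation match; level alarm miss; selectivity up match
None of the listed candidates fits everything.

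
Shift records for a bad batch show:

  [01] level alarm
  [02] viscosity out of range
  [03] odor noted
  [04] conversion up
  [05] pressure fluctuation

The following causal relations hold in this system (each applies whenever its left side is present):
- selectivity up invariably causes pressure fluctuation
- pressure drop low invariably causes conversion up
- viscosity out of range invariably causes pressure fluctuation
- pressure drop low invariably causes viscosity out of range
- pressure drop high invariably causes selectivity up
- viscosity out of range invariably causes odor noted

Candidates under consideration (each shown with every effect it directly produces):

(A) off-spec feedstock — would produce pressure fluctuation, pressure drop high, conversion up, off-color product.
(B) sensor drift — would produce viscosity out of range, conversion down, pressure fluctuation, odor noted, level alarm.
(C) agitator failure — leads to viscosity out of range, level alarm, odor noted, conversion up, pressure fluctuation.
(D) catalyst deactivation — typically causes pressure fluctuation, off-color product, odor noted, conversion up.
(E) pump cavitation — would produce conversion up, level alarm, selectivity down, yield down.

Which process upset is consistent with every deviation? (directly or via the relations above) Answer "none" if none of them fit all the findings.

Checking each candidate against the observations:
(A) off-spec feedstock — does not account for level alarm, viscosity out of range, odor noted
(B) sensor drift — fails on conversion up (predicts conversion down, not conversion up)
(C) agitator failure — accounts for every observation
(D) catalyst deactivation — level alarm NO; viscosity out of range NO; odor noted yes; conversion up yes; pressure fluctuation yes
(E) pump cavitation — does not account for viscosity out of range, odor noted, pressure fluctuation
Only (C) is consistent with every observation.

C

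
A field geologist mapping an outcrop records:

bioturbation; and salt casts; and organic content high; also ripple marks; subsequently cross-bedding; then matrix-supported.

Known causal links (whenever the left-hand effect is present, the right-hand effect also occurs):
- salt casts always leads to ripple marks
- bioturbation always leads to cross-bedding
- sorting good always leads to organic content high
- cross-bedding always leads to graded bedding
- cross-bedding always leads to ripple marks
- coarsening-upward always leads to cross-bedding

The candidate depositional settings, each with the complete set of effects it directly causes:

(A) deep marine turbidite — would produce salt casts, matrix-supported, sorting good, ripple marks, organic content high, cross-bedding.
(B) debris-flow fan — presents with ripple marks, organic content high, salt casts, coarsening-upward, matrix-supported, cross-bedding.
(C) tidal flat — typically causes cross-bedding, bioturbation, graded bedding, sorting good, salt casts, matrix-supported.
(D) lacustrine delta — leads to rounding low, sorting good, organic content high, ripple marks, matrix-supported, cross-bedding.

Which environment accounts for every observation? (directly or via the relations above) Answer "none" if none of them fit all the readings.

C

For each candidate, compare predicted effects to what was observed:
(A) deep marine turbidite — does not account for bioturbation
(B) debris-flow fan — bioturbation ✗; salt casts ✓; organic content high ✓; ripple marks ✓; cross-bedding ✓; matrix-supported ✓
(C) tidal flat — bioturbation ✓; salt casts ✓; organic content high ✓ (by sorting good → organic content high); ripple marks ✓ (by cross-bedding → ripple marks); cross-bedding ✓; matrix-supported ✓
(D) lacustrine delta — does not account for bioturbation, salt casts
(C) is the only candidate with no mismatches.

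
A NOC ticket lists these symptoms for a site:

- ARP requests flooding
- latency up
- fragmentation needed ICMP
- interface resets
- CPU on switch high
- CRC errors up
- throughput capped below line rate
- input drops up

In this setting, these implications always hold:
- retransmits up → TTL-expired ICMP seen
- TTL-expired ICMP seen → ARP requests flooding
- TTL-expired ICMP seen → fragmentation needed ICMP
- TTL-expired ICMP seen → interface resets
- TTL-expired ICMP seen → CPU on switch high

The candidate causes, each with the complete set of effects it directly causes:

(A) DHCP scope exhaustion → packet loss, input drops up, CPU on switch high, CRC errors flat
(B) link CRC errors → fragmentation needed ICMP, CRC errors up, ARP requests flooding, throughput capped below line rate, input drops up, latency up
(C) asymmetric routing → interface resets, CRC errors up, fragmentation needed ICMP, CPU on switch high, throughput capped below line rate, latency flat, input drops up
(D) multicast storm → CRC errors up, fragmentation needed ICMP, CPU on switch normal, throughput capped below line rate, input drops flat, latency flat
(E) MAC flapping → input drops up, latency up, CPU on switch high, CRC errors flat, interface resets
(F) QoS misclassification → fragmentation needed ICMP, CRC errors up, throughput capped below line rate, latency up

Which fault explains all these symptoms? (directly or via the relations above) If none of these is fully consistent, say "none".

Checking each candidate against the observations:
(A) DHCP scope exhaustion — ARP requests flooding ✗; latency up ✗; fragmentation needed ICMP ✗; interface resets ✗; CPU on switch high ✓; CRC errors up ✗; throughput capped below line rate ✗; input drops up ✓
(B) link CRC errors — ARP requests flooding ✓; latency up ✓; fragmentation needed ICMP ✓; interface resets ✗; CPU on switch high ✗; CRC errors up ✓; throughput capped below line rate ✓; input drops up ✓
(C) asymmetric routing — fails on ARP requests flooding, latency up (predicts latency flat, not latency up)
(D) multicast storm — fails on ARP requests flooding, latency up, interface resets, CPU on switch high, input drops up (predicts latency flat, not latency up; predicts CPU on switch normal, not CPU on switch high; predicts input drops flat, not input drops up)
(E) MAC flapping — ARP requests flooding ✗; latency up ✓; fragmentation needed ICMP ✗; interface resets ✓; CPU on switch high ✓; CRC errors up ✗; throughput capped below line rate ✗; input drops up ✓
(F) QoS misclassification — ARP requests flooding ✗; latency up ✓; fragmentation needed ICMP ✓; interface resets ✗; CPU on switch high ✗; CRC errors up ✓; throughput capped below line rate ✓; input drops up ✗
Every candidate fails on at least one observation.

none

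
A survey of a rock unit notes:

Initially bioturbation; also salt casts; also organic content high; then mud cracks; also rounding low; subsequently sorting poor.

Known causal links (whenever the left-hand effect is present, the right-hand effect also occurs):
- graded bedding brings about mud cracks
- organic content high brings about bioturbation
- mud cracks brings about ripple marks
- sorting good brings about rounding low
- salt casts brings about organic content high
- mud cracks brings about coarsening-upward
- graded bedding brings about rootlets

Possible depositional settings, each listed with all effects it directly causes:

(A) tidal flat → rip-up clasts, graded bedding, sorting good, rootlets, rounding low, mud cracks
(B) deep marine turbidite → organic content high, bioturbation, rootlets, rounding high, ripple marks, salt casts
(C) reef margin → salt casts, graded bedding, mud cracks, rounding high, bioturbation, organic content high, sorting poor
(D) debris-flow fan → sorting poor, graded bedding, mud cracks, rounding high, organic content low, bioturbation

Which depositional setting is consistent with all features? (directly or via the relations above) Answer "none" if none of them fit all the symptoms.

Per-candidate check:
(A) tidal flat — fails on bioturbation, salt casts, organic content high, sorting poor (predicts sorting good, not sorting poor)
(B) deep marine turbidite — fails on mud cracks, rounding low, sorting poor (predicts rounding high, not rounding low)
(C) reef margin — fails on rounding low (predicts rounding high, not rounding low)
(D) debris-flow fan — bioturbation match; salt casts miss; organic content high miss; mud cracks match; rounding low miss; sorting poor match
No candidate is consistent with all observations.

none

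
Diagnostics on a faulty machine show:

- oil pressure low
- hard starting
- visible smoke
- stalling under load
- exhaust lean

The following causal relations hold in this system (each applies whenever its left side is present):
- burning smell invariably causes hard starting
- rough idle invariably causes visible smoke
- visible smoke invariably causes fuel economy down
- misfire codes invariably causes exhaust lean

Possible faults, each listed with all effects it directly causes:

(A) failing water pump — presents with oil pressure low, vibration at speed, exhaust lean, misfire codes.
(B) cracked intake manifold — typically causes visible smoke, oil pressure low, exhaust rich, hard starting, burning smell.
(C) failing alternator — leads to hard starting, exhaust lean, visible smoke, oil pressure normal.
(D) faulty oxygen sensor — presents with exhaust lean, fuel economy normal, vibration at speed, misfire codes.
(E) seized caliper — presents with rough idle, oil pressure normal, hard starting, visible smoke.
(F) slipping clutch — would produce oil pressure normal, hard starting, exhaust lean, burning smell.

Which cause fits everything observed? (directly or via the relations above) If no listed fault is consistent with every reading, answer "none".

Checking each candidate against the observations:
(A) failing water pump — oil pressure low match; hard starting miss; visible smoke miss; stalling under load miss; exhaust lean match
(B) cracked intake manifold — oil pressure low match; hard starting match; visible smoke match; stalling under load miss; exhaust lean miss
(C) failing alternator — oil pressure low miss; hard starting match; visible smoke match; stalling under load miss; exhaust lean match
(D) faulty oxygen sensor — oil pressure low miss; hard starting miss; visible smoke miss; stalling under load miss; exhaust lean match
(E) seized caliper — fails on oil pressure low, stalling under load, exhaust lean (predicts oil pressure normal, not oil pressure low)
(F) slipping clutch — oil pressure low miss; hard starting match; visible smoke miss; stalling under load miss; exhaust lean match
Every candidate fails on at least one observation.

none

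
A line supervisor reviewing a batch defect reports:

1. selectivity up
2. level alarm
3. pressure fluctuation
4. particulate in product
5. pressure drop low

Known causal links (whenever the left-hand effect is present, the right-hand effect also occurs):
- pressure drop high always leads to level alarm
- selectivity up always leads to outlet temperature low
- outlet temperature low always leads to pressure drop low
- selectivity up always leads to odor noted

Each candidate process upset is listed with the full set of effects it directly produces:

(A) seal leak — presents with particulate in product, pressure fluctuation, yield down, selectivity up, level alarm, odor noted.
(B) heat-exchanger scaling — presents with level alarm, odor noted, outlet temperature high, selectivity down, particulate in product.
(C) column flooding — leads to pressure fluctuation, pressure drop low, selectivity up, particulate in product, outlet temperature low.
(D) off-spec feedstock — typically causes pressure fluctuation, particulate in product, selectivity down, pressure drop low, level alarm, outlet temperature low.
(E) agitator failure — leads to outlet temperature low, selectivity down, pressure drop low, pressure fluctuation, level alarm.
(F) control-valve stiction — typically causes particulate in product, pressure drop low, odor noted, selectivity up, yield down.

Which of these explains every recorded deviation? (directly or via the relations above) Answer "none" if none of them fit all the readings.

Per-candidate check:
(A) seal leak — accounts for every observation (pressure drop low via selectivity up → outlet temperature low → pressure drop low)
(B) heat-exchanger scaling — selectivity up -; level alarm +; pressure fluctuation -; particulate in product +; pressure drop low -
(C) column flooding — does not account for level alarm
(D) off-spec feedstock — selectivity up -; level alarm +; pressure fluctuation +; particulate in product +; pressure drop low +
(E) agitator failure — selectivity up -; level alarm +; pressure fluctuation +; particulate in product -; pressure drop low +
(F) control-valve stiction — selectivity up +; level alarm -; pressure fluctuation -; particulate in product +; pressure drop low +
(A) is the only candidate with no mismatches.

A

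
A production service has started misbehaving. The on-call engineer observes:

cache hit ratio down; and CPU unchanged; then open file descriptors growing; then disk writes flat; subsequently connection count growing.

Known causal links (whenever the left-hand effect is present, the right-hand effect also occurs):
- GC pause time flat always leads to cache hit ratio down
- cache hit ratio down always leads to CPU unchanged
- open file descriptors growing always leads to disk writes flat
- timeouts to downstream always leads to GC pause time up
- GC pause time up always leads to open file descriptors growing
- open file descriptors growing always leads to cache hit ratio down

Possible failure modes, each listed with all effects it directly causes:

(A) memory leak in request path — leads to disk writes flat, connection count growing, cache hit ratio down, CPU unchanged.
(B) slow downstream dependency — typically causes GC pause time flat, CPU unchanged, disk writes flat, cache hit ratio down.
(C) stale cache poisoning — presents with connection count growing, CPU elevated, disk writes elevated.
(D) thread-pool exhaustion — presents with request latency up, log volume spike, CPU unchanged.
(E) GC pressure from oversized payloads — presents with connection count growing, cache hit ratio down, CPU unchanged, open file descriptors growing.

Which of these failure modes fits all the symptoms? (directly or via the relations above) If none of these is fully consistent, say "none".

E

For each candidate, compare predicted effects to what was observed:
(A) memory leak in request path — does not account for open file descriptors growing
(B) slow downstream dependency — cache hit ratio down yes; CPU unchanged yes; open file descriptors growing NO; disk writes flat yes; connection count growing NO
(C) stale cache poisoning — cache hit ratio down NO; CPU unchanged NO; open file descriptors growing NO; disk writes flat NO; connection count growing yes
(D) thread-pool exhaustion — does not account for cache hit ratio down, open file descriptors growing, disk writes flat, connection count growing
(E) GC pressure from oversized payloads — accounts for every observation (disk writes flat via open file descriptors growing → disk writes flat)
Only (E) is consistent with every observation.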